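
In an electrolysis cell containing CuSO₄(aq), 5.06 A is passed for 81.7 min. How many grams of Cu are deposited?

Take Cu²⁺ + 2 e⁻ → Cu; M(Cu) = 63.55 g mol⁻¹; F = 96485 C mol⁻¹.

Q = I·t = 5.060 A × 4902.0 s = 24800 C.
n(e⁻) = Q/F = 24800 / 96485 = 0.2571 mol.
Cu²⁺ + 2 e⁻ → Cu, so n(Cu) = n(e⁻)/2 = 0.1285 mol.
m = n·M = 0.1285 × 63.55 = 8.17 g.

8.17 g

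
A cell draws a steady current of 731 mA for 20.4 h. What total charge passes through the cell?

Q = I·t = 0.7310 A × 73440 s = 53700 C.

53700 C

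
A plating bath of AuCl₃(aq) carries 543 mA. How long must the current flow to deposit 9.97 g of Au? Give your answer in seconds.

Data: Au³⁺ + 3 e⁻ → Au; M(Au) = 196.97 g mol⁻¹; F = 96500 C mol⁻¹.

n(Au) = m/M = 9.97 / 196.97 = 0.05062 mol.
Each Au atom requires 3 electrons, so n(e⁻) = 3 × 0.05062 = 0.1519 mol.
Q = n(e⁻)·F = 0.1519 × 96500 = 14650 C.
t = Q/I = 14650 / 0.5430 A = 26990 s.

27000 s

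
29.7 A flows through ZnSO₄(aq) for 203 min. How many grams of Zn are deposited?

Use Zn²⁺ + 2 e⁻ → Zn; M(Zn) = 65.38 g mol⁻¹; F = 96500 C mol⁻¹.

Q = I·t = 29.70 A × 12180 s = 361700 C.
n(e⁻) = Q/F = 361700 / 96500 = 3.749 mol.
Zn²⁺ + 2 e⁻ → Zn, so n(Zn) = n(e⁻)/2 = 1.874 mol.
m = n·M = 1.874 × 65.38 = 123 g.

123 g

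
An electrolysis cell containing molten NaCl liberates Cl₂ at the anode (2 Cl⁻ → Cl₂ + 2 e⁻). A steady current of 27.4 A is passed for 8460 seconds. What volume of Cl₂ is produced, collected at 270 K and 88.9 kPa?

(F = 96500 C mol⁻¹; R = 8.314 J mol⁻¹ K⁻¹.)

Q = I·t = 27.40 A × 8460.0 s = 231800 C.
n(e⁻) = Q/F = 231800 / 96500 = 2.402 mol.
2 electrons are transferred per Cl₂ molecule, so n(Cl₂) = 2.402 / 2 = 1.201 mol.
V = nRT/P = (1.201 × 8.314 × 270) / (88.9 × 10³ Pa) = 0.0303 m³ = 30.3 L.

30.3 L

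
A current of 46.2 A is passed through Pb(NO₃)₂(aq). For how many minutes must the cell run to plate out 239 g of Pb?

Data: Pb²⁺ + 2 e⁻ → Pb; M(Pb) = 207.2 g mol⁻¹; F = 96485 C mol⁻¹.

n(Pb) = m/M = 239 / 207.2 = 1.153 mol.
Each Pb atom requires 2 electrons, so n(e⁻) = 2 × 1.153 = 2.307 mol.
Q = n(e⁻)·F = 2.307 × 96485 = 222600 C.
t = Q/I = 222600 / 46.20 A = 4818 s = 80.3 min.

80.3 min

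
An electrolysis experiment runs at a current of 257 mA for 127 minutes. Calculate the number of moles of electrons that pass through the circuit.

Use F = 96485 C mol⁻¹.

Q = I·t = 0.2570 A × 7620.0 s = 1958 C.
n(e⁻) = Q/F = 1958 / 96485 = 0.0203 mol.

0.0203 mol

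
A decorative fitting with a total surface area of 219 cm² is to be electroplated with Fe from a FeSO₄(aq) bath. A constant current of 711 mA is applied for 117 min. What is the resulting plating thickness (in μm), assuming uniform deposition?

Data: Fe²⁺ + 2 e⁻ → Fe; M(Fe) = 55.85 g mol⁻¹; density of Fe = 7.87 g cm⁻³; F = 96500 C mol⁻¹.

8.38 μm

Q = I·t = 0.7110 × 7020.0 = 4991 C; n(e⁻) = 0.05172 mol.
n(Fe) = n(e⁻)/2 = 0.02586 mol, so m = 0.02586 × 55.85 = 1.444 g.
Volume = m/ρ = 1.444 / 7.87 = 0.1835 cm³.
Thickness = V/A = 0.1835 / 219 = 8.38 × 10⁻⁴ cm = 8.38 μm.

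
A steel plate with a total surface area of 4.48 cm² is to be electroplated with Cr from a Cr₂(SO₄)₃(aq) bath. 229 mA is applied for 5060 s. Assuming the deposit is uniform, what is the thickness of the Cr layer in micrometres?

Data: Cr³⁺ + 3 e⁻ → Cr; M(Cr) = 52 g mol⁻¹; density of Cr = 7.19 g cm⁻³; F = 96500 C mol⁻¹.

64.6 μm

Q = I·t = 0.2290 × 5060.0 = 1159 C; n(e⁻) = 0.01201 mol.
n(Cr) = n(e⁻)/3 = 0.004003 mol, so m = 0.004003 × 52 = 0.2081 g.
Volume = m/ρ = 0.2081 / 7.19 = 0.02895 cm³.
Thickness = V/A = 0.02895 / 4.48 = 0.00646 cm = 64.6 μm.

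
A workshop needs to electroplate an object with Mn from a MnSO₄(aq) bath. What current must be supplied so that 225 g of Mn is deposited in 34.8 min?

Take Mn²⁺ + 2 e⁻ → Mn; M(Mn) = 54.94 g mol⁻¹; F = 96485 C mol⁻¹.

n(Mn) = 225 / 54.94 = 4.095 mol.
n(e⁻) = 2 × 4.095 = 8.191 mol.
Q = n(e⁻)·F = 8.191 × 96485 = 790300 C.
I = Q/t = 790300 / 2088.0 s = 378 A.

378 A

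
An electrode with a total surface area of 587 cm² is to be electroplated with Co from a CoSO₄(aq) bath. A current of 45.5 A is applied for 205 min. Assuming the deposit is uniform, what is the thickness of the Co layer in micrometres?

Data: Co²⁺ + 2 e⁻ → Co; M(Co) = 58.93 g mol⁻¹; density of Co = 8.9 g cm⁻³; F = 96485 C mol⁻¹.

327 μm

Q = I·t = 45.50 × 12300 = 559600 C; n(e⁻) = 5.800 mol.
n(Co) = n(e⁻)/2 = 2.900 mol, so m = 2.900 × 58.93 = 170.9 g.
Volume = m/ρ = 170.9 / 8.9 = 19.20 cm³.
Thickness = V/A = 19.20 / 587 = 0.0327 cm = 327 μm.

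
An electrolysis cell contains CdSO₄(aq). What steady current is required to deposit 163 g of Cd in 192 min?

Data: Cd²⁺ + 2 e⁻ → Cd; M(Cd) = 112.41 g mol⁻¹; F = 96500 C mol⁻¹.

n(Cd) = 163 / 112.41 = 1.450 mol.
n(e⁻) = 2 × 1.450 = 2.900 mol.
Q = n(e⁻)·F = 2.900 × 96500 = 279900 C.
I = Q/t = 279900 / 11520 s = 24.3 A.

24.3 A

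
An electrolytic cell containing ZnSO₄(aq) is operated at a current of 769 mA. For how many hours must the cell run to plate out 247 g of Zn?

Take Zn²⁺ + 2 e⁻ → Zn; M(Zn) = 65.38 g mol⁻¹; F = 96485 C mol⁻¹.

263 h

n(Zn) = m/M = 247 / 65.38 = 3.778 mol.
Each Zn atom requires 2 electrons, so n(e⁻) = 2 × 3.778 = 7.556 mol.
Q = n(e⁻)·F = 7.556 × 96485 = 729000 C.
t = Q/I = 729000 / 0.7690 A = 948000 s = 263 h.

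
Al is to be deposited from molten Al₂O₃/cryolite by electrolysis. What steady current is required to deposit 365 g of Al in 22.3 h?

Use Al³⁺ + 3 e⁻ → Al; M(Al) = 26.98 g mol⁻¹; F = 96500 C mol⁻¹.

48.8 A

n(Al) = 365 / 26.98 = 13.53 mol.
n(e⁻) = 3 × 13.53 = 40.59 mol.
Q = n(e⁻)·F = 40.59 × 96500 = 3917000 C.
I = Q/t = 3917000 / 80280 s = 48.8 A.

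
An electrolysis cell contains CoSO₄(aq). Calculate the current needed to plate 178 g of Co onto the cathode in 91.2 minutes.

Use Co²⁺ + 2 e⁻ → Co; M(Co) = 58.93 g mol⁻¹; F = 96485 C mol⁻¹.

n(Co) = 178 / 58.93 = 3.021 mol.
n(e⁻) = 2 × 3.021 = 6.041 mol.
Q = n(e⁻)·F = 6.041 × 96485 = 582900 C.
I = Q/t = 582900 / 5472.0 s = 107 A.

107 A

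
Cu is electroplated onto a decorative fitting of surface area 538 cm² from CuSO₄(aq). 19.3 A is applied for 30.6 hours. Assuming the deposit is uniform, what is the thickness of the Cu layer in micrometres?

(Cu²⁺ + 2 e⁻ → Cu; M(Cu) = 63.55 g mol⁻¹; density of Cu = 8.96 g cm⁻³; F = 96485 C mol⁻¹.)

Q = I·t = 19.30 × 110160 = 2126000 C; n(e⁻) = 22.04 mol.
n(Cu) = n(e⁻)/2 = 11.02 mol, so m = 11.02 × 63.55 = 700.2 g.
Volume = m/ρ = 700.2 / 8.96 = 78.14 cm³.
Thickness = V/A = 78.14 / 538 = 0.145 cm = 1450 μm.

1450 μm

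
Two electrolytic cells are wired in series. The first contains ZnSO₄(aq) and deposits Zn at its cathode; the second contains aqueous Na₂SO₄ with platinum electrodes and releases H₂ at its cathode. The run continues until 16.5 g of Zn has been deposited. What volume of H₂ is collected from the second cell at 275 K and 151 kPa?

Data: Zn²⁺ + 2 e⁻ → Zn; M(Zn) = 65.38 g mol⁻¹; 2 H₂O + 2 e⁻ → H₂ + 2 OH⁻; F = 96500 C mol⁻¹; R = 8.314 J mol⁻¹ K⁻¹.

n(Zn) = 16.5 / 65.38 = 0.2524 mol, so n(e⁻) = 2 × 0.2524 = 0.5047 mol.
The cells are in series, so the same 0.5047 mol of electrons passes through the second cell.
2 H₂O + 2 e⁻ → H₂ + 2 OH⁻ — 2 mol e⁻ per mol H₂, so n(H₂) = 0.5047/2 = 0.2524 mol.
V = nRT/P = (0.2524 × 8.314 × 275) / (151 × 10³) = 0.00382 m³ = 3.82 L.

3.82 L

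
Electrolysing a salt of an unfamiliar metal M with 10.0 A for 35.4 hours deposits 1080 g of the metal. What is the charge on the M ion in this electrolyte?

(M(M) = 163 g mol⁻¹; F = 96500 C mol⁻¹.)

+2

Q = I·t = 10.00 A × 127440 s = 1274000 C, so n(e⁻) = 1274000/96500 = 13.21 mol.
n(M) deposited = 1080 / 163 = 6.626 mol.
Electrons per atom = n(e⁻)/n(M) = 13.21 / 6.626 = 1.99 ≈ 2, so the ion is M²⁺.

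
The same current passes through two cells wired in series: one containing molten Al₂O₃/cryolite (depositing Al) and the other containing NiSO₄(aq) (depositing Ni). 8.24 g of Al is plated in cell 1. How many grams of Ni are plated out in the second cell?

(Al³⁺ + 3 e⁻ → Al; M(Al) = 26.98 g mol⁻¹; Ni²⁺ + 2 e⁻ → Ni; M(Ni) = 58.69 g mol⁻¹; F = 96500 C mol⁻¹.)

26.9 g

n(Al) = 8.24 / 26.98 = 0.3054 mol.
Since Al³⁺ + 3 e⁻ → Al, n(e⁻) passed = 3 × 0.3054 = 0.9162 mol.
Cells in series carry the same charge, so the same 0.9162 mol of electrons passes through cell 2.
Ni²⁺ + 2 e⁻ → Ni, so n(Ni) = 0.9162 / 2 = 0.4581 mol.
m(Ni) = 0.4581 × 58.69 = 26.9 g.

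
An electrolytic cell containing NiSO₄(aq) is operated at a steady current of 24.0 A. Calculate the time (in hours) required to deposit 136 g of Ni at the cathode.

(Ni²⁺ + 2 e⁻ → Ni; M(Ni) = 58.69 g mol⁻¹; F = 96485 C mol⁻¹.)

n(Ni) = m/M = 136 / 58.69 = 2.317 mol.
Each Ni atom requires 2 electrons, so n(e⁻) = 2 × 2.317 = 4.635 mol.
Q = n(e⁻)·F = 4.635 × 96485 = 447200 C.
t = Q/I = 447200 / 24.00 A = 18630 s = 5.18 h.

5.18 h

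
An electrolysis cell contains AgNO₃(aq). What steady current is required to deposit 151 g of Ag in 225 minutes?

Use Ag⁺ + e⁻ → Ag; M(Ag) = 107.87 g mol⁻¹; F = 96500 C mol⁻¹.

10.0 A

n(Ag) = 151 / 107.87 = 1.400 mol.
n(e⁻) = 1 × 1.400 = 1.400 mol.
Q = n(e⁻)·F = 1.400 × 96500 = 135100 C.
I = Q/t = 135100 / 13500 s = 10.0 A.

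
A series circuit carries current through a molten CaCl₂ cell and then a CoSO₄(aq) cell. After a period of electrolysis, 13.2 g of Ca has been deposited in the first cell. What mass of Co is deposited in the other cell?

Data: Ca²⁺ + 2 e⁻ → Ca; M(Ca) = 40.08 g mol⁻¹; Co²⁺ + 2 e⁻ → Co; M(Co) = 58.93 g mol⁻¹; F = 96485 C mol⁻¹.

n(Ca) = 13.2 / 40.08 = 0.3293 mol.
Since Ca²⁺ + 2 e⁻ → Ca, n(e⁻) passed = 2 × 0.3293 = 0.6587 mol.
Cells in series carry the same charge, so the same 0.6587 mol of electrons passes through cell 2.
Co²⁺ + 2 e⁻ → Co, so n(Co) = 0.6587 / 2 = 0.3293 mol.
m(Co) = 0.3293 × 58.93 = 19.4 g.

19.4 g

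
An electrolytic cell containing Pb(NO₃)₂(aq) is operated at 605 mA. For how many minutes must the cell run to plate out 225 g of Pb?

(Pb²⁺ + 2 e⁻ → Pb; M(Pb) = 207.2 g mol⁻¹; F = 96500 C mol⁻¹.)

n(Pb) = m/M = 225 / 207.2 = 1.086 mol.
Each Pb atom requires 2 electrons, so n(e⁻) = 2 × 1.086 = 2.172 mol.
Q = n(e⁻)·F = 2.172 × 96500 = 209600 C.
t = Q/I = 209600 / 0.6050 A = 346400 s = 5770 min.

5770 min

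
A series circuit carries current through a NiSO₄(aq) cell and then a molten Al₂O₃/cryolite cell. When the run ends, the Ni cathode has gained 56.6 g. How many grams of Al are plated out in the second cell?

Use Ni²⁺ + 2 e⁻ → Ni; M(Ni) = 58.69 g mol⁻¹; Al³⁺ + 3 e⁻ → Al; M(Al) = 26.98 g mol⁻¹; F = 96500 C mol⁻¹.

n(Ni) = 56.6 / 58.69 = 0.9644 mol.
Since Ni²⁺ + 2 e⁻ → Ni, n(e⁻) passed = 2 × 0.9644 = 1.929 mol.
Cells in series carry the same charge, so the same 1.929 mol of electrons passes through cell 2.
Al³⁺ + 3 e⁻ → Al, so n(Al) = 1.929 / 3 = 0.6429 mol.
m(Al) = 0.6429 × 26.98 = 17.3 g.

17.3 g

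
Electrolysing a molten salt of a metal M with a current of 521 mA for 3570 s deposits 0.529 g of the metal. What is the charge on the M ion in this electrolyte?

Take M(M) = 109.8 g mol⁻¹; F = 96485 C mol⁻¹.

+4

Q = I·t = 0.5210 A × 3570.0 s = 1860 C, so n(e⁻) = 1860/96485 = 0.01928 mol.
n(M) deposited = 0.529 / 109.8 = 0.004818 mol.
Electrons per atom = n(e⁻)/n(M) = 0.01928 / 0.004818 = 4.00 ≈ 4, so the ion is M⁴⁺.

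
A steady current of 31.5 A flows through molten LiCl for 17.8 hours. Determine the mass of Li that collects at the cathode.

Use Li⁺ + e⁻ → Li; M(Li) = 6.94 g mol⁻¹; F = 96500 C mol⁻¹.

145 g

Q = I·t = 31.50 A × 64080 s = 2019000 C.
n(e⁻) = Q/F = 2019000 / 96500 = 20.92 mol.
Li⁺ + e⁻ → Li, so n(Li) = n(e⁻)/1 = 20.92 mol.
m = n·M = 20.92 × 6.94 = 145 g.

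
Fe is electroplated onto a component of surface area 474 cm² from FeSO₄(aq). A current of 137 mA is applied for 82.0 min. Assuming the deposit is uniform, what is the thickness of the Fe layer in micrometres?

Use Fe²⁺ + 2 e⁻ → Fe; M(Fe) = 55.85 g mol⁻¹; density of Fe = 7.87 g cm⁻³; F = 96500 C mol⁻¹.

0.523 μm

Q = I·t = 0.1370 × 4920.0 = 674.0 C; n(e⁻) = 0.006985 mol.
n(Fe) = n(e⁻)/2 = 0.003492 mol, so m = 0.003492 × 55.85 = 0.1951 g.
Volume = m/ρ = 0.1951 / 7.87 = 0.02478 cm³.
Thickness = V/A = 0.02478 / 474 = 5.23 × 10⁻⁵ cm = 0.523 μm.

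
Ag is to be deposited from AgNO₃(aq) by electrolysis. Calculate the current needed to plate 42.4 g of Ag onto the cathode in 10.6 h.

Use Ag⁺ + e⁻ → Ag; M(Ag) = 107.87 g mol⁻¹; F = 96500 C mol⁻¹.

n(Ag) = 42.4 / 107.87 = 0.3931 mol.
n(e⁻) = 1 × 0.3931 = 0.3931 mol.
Q = n(e⁻)·F = 0.3931 × 96500 = 37930 C.
I = Q/t = 37930 / 38160 s = 0.994 A.

0.994 A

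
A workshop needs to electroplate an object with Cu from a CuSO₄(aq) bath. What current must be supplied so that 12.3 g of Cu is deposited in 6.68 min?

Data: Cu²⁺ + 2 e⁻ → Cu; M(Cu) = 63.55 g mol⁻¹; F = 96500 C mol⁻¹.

93.2 A

n(Cu) = 12.3 / 63.55 = 0.1935 mol.
n(e⁻) = 2 × 0.1935 = 0.3871 mol.
Q = n(e⁻)·F = 0.3871 × 96500 = 37350 C.
I = Q/t = 37350 / 400.80 s = 93.2 A.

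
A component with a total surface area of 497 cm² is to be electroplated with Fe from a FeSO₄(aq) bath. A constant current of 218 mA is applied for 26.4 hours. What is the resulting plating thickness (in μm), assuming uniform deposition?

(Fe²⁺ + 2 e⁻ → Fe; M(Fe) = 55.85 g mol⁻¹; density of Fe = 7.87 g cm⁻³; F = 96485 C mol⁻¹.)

Q = I·t = 0.2180 × 95040 = 20720 C; n(e⁻) = 0.2147 mol.
n(Fe) = n(e⁻)/2 = 0.1074 mol, so m = 0.1074 × 55.85 = 5.996 g.
Volume = m/ρ = 5.996 / 7.87 = 0.7619 cm³.
Thickness = V/A = 0.7619 / 497 = 0.00153 cm = 15.3 μm.

15.3 μm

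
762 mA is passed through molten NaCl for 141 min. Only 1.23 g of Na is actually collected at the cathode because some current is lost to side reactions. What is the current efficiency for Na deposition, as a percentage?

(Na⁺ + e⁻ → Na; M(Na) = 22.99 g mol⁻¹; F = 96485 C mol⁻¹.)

80.1 %

Q = I·t = 0.7620 × 8460.0 = 6447 C; n(e⁻) = 6447/96485 = 0.06681 mol.
Theoretical n(Na) = n(e⁻)/1 = 0.06681 mol, i.e. m_theo = 0.06681 × 22.99 = 1.536 g.
Efficiency = m_actual / m_theo = 1.23 / 1.536 = 80.1 %.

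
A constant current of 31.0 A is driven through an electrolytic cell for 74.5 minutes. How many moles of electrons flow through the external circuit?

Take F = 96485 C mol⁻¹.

Q = I·t = 31.00 A × 4470.0 s = 138600 C.
n(e⁻) = Q/F = 138600 / 96485 = 1.44 mol.

1.44 mol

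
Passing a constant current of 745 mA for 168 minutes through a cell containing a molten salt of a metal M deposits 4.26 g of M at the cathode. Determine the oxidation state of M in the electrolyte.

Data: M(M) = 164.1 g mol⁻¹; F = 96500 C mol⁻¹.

Q = I·t = 0.7450 A × 10080 s = 7510 C, so n(e⁻) = 7510/96500 = 0.07782 mol.
n(M) deposited = 4.26 / 164.1 = 0.02596 mol.
Electrons per atom = n(e⁻)/n(M) = 0.07782 / 0.02596 = 3.00 ≈ 3, so the ion is M³⁺.

+3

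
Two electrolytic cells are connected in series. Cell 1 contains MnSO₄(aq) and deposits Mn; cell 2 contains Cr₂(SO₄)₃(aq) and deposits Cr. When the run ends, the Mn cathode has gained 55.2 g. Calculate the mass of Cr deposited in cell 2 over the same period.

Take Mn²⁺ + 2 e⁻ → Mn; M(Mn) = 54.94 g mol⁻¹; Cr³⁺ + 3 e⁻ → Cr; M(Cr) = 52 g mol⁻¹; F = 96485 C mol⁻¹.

n(Mn) = 55.2 / 54.94 = 1.005 mol.
Since Mn²⁺ + 2 e⁻ → Mn, n(e⁻) passed = 2 × 1.005 = 2.009 mol.
Cells in series carry the same charge, so the same 2.009 mol of electrons passes through cell 2.
Cr³⁺ + 3 e⁻ → Cr, so n(Cr) = 2.009 / 3 = 0.6698 mol.
m(Cr) = 0.6698 × 52 = 34.8 g.

34.8 g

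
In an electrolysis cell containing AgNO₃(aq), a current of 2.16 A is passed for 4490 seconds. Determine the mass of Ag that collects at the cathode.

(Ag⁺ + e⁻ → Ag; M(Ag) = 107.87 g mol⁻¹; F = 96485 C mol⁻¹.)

10.8 g

Q = I·t = 2.160 A × 4490.0 s = 9698 C.
n(e⁻) = Q/F = 9698 / 96485 = 0.1005 mol.
Ag⁺ + e⁻ → Ag, so n(Ag) = n(e⁻)/1 = 0.1005 mol.
m = n·M = 0.1005 × 107.87 = 10.8 g.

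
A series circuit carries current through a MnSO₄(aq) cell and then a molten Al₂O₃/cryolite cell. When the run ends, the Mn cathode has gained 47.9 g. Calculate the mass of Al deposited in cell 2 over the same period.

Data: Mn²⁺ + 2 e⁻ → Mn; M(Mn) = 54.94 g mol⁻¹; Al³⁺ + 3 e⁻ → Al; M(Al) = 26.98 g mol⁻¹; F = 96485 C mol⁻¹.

15.7 g

n(Mn) = 47.9 / 54.94 = 0.8719 mol.
Since Mn²⁺ + 2 e⁻ → Mn, n(e⁻) passed = 2 × 0.8719 = 1.744 mol.
Cells in series carry the same charge, so the same 1.744 mol of electrons passes through cell 2.
Al³⁺ + 3 e⁻ → Al, so n(Al) = 1.744 / 3 = 0.5812 mol.
m(Al) = 0.5812 × 26.98 = 15.7 g.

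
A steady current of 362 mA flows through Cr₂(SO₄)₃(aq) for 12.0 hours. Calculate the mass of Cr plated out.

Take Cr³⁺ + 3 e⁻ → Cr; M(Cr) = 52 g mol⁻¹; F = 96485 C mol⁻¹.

Q = I·t = 0.3620 A × 43200 s = 15640 C.
n(e⁻) = Q/F = 15640 / 96485 = 0.1621 mol.
Cr³⁺ + 3 e⁻ → Cr, so n(Cr) = n(e⁻)/3 = 0.05403 mol.
m = n·M = 0.05403 × 52 = 2.81 g.

2.81 g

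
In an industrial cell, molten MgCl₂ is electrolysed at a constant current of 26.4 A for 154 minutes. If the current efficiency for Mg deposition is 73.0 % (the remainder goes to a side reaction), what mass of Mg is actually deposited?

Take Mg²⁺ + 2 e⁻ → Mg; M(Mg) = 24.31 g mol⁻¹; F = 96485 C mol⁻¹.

22.4 g

Q = I·t = 26.40 × 9240.0 = 243900 C.
n(e⁻) = 243900/96485 = 2.528 mol; theoretically n(Mg) = 2.528/2 = 1.264 mol, m_theo = 30.73 g.
At 73.0 % efficiency, m_actual = 0.730 × 30.73 = 22.4 g.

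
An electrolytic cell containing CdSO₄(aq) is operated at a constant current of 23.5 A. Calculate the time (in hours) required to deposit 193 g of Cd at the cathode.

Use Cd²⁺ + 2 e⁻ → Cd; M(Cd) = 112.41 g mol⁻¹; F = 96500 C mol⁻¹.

3.92 h

n(Cd) = m/M = 193 / 112.41 = 1.717 mol.
Each Cd atom requires 2 electrons, so n(e⁻) = 2 × 1.717 = 3.434 mol.
Q = n(e⁻)·F = 3.434 × 96500 = 331400 C.
t = Q/I = 331400 / 23.50 A = 14100 s = 3.92 h.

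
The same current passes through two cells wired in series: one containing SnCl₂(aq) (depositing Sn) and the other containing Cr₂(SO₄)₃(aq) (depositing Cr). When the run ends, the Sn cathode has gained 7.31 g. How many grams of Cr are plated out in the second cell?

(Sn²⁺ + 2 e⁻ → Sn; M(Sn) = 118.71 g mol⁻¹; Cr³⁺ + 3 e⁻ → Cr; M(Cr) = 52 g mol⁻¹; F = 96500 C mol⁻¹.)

2.13 g

n(Sn) = 7.31 / 118.71 = 0.06158 mol.
Since Sn²⁺ + 2 e⁻ → Sn, n(e⁻) passed = 2 × 0.06158 = 0.1232 mol.
Cells in series carry the same charge, so the same 0.1232 mol of electrons passes through cell 2.
Cr³⁺ + 3 e⁻ → Cr, so n(Cr) = 0.1232 / 3 = 0.04105 mol.
m(Cr) = 0.04105 × 52 = 2.13 g.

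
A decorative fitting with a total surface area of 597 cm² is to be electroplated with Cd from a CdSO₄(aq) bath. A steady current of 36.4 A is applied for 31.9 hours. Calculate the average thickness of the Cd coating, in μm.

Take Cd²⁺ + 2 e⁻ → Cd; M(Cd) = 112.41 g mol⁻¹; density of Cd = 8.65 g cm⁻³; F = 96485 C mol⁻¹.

Q = I·t = 36.40 × 114840 = 4180000 C; n(e⁻) = 43.32 mol.
n(Cd) = n(e⁻)/2 = 21.66 mol, so m = 21.66 × 112.41 = 2435 g.
Volume = m/ρ = 2435 / 8.65 = 281.5 cm³.
Thickness = V/A = 281.5 / 597 = 0.472 cm = 4720 μm.

4720 μm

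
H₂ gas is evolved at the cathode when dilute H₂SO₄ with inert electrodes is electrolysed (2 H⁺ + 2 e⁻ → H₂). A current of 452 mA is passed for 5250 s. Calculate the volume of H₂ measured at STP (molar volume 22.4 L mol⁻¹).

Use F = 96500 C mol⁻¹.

Q = I·t = 0.4520 A × 5250.0 s = 2373 C.
n(e⁻) = Q/F = 2373 / 96500 = 0.02459 mol.
2 electrons are transferred per H₂ molecule, so n(H₂) = 0.02459 / 2 = 0.01230 mol.
V = n × V_m = 0.01230 × 22.4 = 0.275 L.

0.275 L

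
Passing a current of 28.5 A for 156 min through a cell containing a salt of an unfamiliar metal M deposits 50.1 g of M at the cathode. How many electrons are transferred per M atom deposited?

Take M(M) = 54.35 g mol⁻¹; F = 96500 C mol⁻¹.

Q = I·t = 28.50 A × 9360.0 s = 266800 C, so n(e⁻) = 266800/96500 = 2.764 mol.
n(M) deposited = 50.1 / 54.35 = 0.9218 mol.
Electrons per atom = n(e⁻)/n(M) = 2.764 / 0.9218 = 3.00 ≈ 3, so the ion is M³⁺.

3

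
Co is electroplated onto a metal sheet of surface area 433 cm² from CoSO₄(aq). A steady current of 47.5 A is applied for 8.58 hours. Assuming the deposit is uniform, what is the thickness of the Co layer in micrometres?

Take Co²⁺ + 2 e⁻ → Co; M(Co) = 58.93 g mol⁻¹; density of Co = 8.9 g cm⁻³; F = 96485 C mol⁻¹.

1160 μm

Q = I·t = 47.50 × 30888 = 1467000 C; n(e⁻) = 15.21 mol.
n(Co) = n(e⁻)/2 = 7.603 mol, so m = 7.603 × 58.93 = 448.1 g.
Volume = m/ρ = 448.1 / 8.9 = 50.34 cm³.
Thickness = V/A = 50.34 / 433 = 0.116 cm = 1160 μm.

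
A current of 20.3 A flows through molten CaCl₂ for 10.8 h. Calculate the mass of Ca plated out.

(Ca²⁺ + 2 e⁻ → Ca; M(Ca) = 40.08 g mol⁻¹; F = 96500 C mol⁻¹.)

Q = I·t = 20.30 A × 38880 s = 789300 C.
n(e⁻) = Q/F = 789300 / 96500 = 8.179 mol.
Ca²⁺ + 2 e⁻ → Ca, so n(Ca) = n(e⁻)/2 = 4.089 mol.
m = n·M = 4.089 × 40.08 = 164 g.

164 g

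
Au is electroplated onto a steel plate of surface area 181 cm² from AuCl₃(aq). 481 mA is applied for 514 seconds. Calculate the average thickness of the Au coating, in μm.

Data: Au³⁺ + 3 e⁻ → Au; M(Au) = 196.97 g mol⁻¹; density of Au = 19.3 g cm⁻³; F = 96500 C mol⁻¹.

0.482 μm

Q = I·t = 0.4810 × 514.00 = 247.2 C; n(e⁻) = 0.002562 mol.
n(Au) = n(e⁻)/3 = 0.0008540 mol, so m = 0.0008540 × 196.97 = 0.1682 g.
Volume = m/ρ = 0.1682 / 19.3 = 0.008716 cm³.
Thickness = V/A = 0.008716 / 181 = 4.82 × 10⁻⁵ cm = 0.482 μm.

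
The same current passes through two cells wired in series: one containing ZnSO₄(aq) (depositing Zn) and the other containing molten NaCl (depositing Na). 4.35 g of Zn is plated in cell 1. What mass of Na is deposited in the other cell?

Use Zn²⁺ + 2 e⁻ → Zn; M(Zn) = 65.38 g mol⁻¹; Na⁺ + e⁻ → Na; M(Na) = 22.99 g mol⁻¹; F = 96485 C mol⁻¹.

3.06 g

n(Zn) = 4.35 / 65.38 = 0.06653 mol.
Since Zn²⁺ + 2 e⁻ → Zn, n(e⁻) passed = 2 × 0.06653 = 0.1331 mol.
Cells in series carry the same charge, so the same 0.1331 mol of electrons passes through cell 2.
Na⁺ + e⁻ → Na, so n(Na) = 0.1331 / 1 = 0.1331 mol.
m(Na) = 0.1331 × 22.99 = 3.06 g.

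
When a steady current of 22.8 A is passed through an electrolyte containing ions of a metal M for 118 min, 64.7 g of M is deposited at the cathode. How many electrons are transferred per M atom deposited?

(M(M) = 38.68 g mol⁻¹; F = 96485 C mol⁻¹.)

Q = I·t = 22.80 A × 7080.0 s = 161400 C, so n(e⁻) = 161400/96485 = 1.673 mol.
n(M) deposited = 64.7 / 38.68 = 1.673 mol.
Electrons per atom = n(e⁻)/n(M) = 1.673 / 1.673 = 1.00 ≈ 1, so the ion is M⁺.

1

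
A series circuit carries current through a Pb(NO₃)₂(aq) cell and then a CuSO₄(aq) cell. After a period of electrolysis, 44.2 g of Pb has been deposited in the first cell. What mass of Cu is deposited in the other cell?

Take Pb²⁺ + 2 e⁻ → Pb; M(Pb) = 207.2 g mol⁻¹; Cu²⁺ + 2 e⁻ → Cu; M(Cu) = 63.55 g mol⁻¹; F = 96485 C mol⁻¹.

13.6 g

n(Pb) = 44.2 / 207.2 = 0.2133 mol.
Since Pb²⁺ + 2 e⁻ → Pb, n(e⁻) passed = 2 × 0.2133 = 0.4266 mol.
Cells in series carry the same charge, so the same 0.4266 mol of electrons passes through cell 2.
Cu²⁺ + 2 e⁻ → Cu, so n(Cu) = 0.4266 / 2 = 0.2133 mol.
m(Cu) = 0.2133 × 63.55 = 13.6 g.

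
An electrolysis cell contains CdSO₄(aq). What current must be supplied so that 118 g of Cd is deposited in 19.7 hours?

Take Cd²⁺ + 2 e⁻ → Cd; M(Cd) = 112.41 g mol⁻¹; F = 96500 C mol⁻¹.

n(Cd) = 118 / 112.41 = 1.050 mol.
n(e⁻) = 2 × 1.050 = 2.099 mol.
Q = n(e⁻)·F = 2.099 × 96500 = 202600 C.
I = Q/t = 202600 / 70920 s = 2.86 A.

2.86 A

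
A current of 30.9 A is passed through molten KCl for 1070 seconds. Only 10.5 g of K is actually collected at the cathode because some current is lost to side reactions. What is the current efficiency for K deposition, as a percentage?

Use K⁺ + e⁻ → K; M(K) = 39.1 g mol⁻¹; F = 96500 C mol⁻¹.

78.4 %

Q = I·t = 30.90 × 1070.0 = 33060 C; n(e⁻) = 33060/96500 = 0.3426 mol.
Theoretical n(K) = n(e⁻)/1 = 0.3426 mol, i.e. m_theo = 0.3426 × 39.1 = 13.40 g.
Efficiency = m_actual / m_theo = 10.5 / 13.40 = 78.4 %.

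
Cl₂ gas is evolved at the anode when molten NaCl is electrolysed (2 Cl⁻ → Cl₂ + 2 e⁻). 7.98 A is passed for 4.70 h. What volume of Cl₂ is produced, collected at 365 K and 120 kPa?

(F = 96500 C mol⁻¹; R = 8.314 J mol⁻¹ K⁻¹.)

Q = I·t = 7.980 A × 16920 s = 135000 C.
n(e⁻) = Q/F = 135000 / 96500 = 1.399 mol.
2 electrons are transferred per Cl₂ molecule, so n(Cl₂) = 1.399 / 2 = 0.6996 mol.
V = nRT/P = (0.6996 × 8.314 × 365) / (120 × 10³ Pa) = 0.0177 m³ = 17.7 L.

17.7 L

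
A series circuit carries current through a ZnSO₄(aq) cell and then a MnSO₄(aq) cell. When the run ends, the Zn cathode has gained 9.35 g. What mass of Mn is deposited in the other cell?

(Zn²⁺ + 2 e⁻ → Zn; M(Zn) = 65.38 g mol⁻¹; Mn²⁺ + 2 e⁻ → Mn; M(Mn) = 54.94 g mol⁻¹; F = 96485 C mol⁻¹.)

7.86 g

n(Zn) = 9.35 / 65.38 = 0.1430 mol.
Since Zn²⁺ + 2 e⁻ → Zn, n(e⁻) passed = 2 × 0.1430 = 0.2860 mol.
Cells in series carry the same charge, so the same 0.2860 mol of electrons passes through cell 2.
Mn²⁺ + 2 e⁻ → Mn, so n(Mn) = 0.2860 / 2 = 0.1430 mol.
m(Mn) = 0.1430 × 54.94 = 7.86 g.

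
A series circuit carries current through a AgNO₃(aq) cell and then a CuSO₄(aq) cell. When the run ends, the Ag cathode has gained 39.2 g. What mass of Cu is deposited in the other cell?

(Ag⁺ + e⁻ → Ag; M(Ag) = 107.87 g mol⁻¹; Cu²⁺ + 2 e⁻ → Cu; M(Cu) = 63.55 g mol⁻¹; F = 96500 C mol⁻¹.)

11.5 g

n(Ag) = 39.2 / 107.87 = 0.3634 mol.
Since Ag⁺ + e⁻ → Ag, n(e⁻) passed = 1 × 0.3634 = 0.3634 mol.
Cells in series carry the same charge, so the same 0.3634 mol of electrons passes through cell 2.
Cu²⁺ + 2 e⁻ → Cu, so n(Cu) = 0.3634 / 2 = 0.1817 mol.
m(Cu) = 0.1817 × 63.55 = 11.5 g.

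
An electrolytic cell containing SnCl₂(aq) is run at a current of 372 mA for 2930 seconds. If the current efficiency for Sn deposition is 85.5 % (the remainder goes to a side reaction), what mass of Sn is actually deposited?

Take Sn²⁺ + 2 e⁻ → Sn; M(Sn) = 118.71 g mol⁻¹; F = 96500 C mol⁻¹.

Q = I·t = 0.3720 × 2930.0 = 1090 C.
n(e⁻) = 1090/96500 = 0.01129 mol; theoretically n(Sn) = 0.01129/2 = 0.005647 mol, m_theo = 0.6704 g.
At 85.5 % efficiency, m_actual = 0.855 × 0.6704 = 0.573 g.

0.573 g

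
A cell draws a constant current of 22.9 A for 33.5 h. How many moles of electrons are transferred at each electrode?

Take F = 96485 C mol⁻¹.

28.6 mol

Q = I·t = 22.90 A × 120600 s = 2762000 C.
n(e⁻) = Q/F = 2762000 / 96485 = 28.6 mol.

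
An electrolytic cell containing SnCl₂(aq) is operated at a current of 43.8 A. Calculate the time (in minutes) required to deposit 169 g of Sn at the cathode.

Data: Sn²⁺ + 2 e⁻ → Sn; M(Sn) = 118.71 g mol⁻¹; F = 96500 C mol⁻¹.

n(Sn) = m/M = 169 / 118.71 = 1.424 mol.
Each Sn atom requires 2 electrons, so n(e⁻) = 2 × 1.424 = 2.847 mol.
Q = n(e⁻)·F = 2.847 × 96500 = 274800 C.
t = Q/I = 274800 / 43.80 A = 6273 s = 105 min.

105 min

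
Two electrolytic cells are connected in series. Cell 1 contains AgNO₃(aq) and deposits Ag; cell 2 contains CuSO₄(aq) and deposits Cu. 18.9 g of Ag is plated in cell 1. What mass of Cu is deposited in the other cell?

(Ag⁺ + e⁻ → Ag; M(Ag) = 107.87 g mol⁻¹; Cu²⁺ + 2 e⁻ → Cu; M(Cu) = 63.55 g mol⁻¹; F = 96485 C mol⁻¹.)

5.57 g

n(Ag) = 18.9 / 107.87 = 0.1752 mol.
Since Ag⁺ + e⁻ → Ag, n(e⁻) passed = 1 × 0.1752 = 0.1752 mol.
Cells in series carry the same charge, so the same 0.1752 mol of electrons passes through cell 2.
Cu²⁺ + 2 e⁻ → Cu, so n(Cu) = 0.1752 / 2 = 0.08761 mol.
m(Cu) = 0.08761 × 63.55 = 5.57 g.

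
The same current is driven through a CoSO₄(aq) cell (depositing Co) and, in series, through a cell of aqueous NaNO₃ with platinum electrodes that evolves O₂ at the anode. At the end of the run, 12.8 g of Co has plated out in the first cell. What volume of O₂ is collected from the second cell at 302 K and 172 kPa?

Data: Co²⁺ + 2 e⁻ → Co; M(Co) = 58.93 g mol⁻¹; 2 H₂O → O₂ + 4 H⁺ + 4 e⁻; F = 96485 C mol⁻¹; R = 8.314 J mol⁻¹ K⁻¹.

n(Co) = 12.8 / 58.93 = 0.2172 mol, so n(e⁻) = 2 × 0.2172 = 0.4344 mol.
The cells are in series, so the same 0.4344 mol of electrons passes through the second cell.
2 H₂O → O₂ + 4 H⁺ + 4 e⁻ — 4 mol e⁻ per mol O₂, so n(O₂) = 0.4344/4 = 0.1086 mol.
V = nRT/P = (0.1086 × 8.314 × 302) / (172 × 10³) = 0.00159 m³ = 1.59 L.

1.59 L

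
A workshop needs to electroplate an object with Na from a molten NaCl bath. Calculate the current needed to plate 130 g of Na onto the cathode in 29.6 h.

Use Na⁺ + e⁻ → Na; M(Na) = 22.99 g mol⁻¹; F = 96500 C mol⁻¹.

n(Na) = 130 / 22.99 = 5.655 mol.
n(e⁻) = 1 × 5.655 = 5.655 mol.
Q = n(e⁻)·F = 5.655 × 96500 = 545700 C.
I = Q/t = 545700 / 106560 s = 5.12 A.

5.12 A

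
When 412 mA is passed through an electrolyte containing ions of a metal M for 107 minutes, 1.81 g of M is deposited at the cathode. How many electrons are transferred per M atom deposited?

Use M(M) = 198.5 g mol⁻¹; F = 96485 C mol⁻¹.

Q = I·t = 0.4120 A × 6420.0 s = 2645 C, so n(e⁻) = 2645/96485 = 0.02741 mol.
n(M) deposited = 1.81 / 198.5 = 0.009118 mol.
Electrons per atom = n(e⁻)/n(M) = 0.02741 / 0.009118 = 3.01 ≈ 3, so the ion is M³⁺.

3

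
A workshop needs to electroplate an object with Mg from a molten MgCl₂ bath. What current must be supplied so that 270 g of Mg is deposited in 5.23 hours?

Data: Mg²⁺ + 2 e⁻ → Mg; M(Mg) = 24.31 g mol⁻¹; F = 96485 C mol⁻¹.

114 A

n(Mg) = 270 / 24.31 = 11.11 mol.
n(e⁻) = 2 × 11.11 = 22.21 mol.
Q = n(e⁻)·F = 22.21 × 96485 = 2143000 C.
I = Q/t = 2143000 / 18828 s = 114 A.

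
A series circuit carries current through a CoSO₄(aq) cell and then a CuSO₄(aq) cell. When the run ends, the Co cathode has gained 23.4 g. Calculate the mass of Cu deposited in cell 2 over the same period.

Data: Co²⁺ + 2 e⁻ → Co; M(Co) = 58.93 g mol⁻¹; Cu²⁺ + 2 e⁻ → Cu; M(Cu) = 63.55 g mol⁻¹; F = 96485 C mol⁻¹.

n(Co) = 23.4 / 58.93 = 0.3971 mol.
Since Co²⁺ + 2 e⁻ → Co, n(e⁻) passed = 2 × 0.3971 = 0.7942 mol.
Cells in series carry the same charge, so the same 0.7942 mol of electrons passes through cell 2.
Cu²⁺ + 2 e⁻ → Cu, so n(Cu) = 0.7942 / 2 = 0.3971 mol.
m(Cu) = 0.3971 × 63.55 = 25.2 g.

25.2 g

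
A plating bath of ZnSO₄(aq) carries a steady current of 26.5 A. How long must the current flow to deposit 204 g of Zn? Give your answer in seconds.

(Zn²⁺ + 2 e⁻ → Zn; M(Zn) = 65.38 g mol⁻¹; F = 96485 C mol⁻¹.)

22700 s

n(Zn) = m/M = 204 / 65.38 = 3.120 mol.
Each Zn atom requires 2 electrons, so n(e⁻) = 2 × 3.120 = 6.240 mol.
Q = n(e⁻)·F = 6.240 × 96485 = 602100 C.
t = Q/I = 602100 / 26.50 A = 22720 s.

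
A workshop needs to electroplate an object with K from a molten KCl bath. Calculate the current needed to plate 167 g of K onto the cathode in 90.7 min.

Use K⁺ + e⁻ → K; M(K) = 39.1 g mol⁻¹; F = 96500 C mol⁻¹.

n(K) = 167 / 39.1 = 4.271 mol.
n(e⁻) = 1 × 4.271 = 4.271 mol.
Q = n(e⁻)·F = 4.271 × 96500 = 412200 C.
I = Q/t = 412200 / 5442.0 s = 75.7 A.

75.7 A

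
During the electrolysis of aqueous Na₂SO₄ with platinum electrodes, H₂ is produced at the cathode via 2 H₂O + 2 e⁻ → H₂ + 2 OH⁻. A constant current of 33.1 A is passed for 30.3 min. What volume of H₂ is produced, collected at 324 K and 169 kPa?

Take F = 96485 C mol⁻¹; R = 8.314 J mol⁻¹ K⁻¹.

4.97 L

Q = I·t = 33.10 A × 1818.0 s = 60180 C.
n(e⁻) = Q/F = 60180 / 96485 = 0.6237 mol.
2 electrons are transferred per H₂ molecule, so n(H₂) = 0.6237 / 2 = 0.3118 mol.
V = nRT/P = (0.3118 × 8.314 × 324) / (169 × 10³ Pa) = 0.00497 m³ = 4.97 L.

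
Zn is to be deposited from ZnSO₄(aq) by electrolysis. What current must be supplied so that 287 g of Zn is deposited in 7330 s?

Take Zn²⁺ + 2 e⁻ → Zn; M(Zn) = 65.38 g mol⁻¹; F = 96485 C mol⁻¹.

116 A

n(Zn) = 287 / 65.38 = 4.390 mol.
n(e⁻) = 2 × 4.390 = 8.779 mol.
Q = n(e⁻)·F = 8.779 × 96485 = 847100 C.
I = Q/t = 847100 / 7330.0 s = 116 A.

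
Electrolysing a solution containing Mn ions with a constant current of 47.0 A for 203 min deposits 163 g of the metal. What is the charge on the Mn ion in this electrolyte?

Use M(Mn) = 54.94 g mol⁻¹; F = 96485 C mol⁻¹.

Q = I·t = 47.00 A × 12180 s = 572500 C, so n(e⁻) = 572500/96485 = 5.933 mol.
n(Mn) deposited = 163 / 54.94 = 2.967 mol.
Electrons per atom = n(e⁻)/n(Mn) = 5.933 / 2.967 = 2.00 ≈ 2, so the ion is Mn²⁺.

+2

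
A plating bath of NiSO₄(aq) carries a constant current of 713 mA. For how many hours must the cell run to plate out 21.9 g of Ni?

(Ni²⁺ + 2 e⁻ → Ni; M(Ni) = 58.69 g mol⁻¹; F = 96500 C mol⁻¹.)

28.1 h

n(Ni) = m/M = 21.9 / 58.69 = 0.3731 mol.
Each Ni atom requires 2 electrons, so n(e⁻) = 2 × 0.3731 = 0.7463 mol.
Q = n(e⁻)·F = 0.7463 × 96500 = 72020 C.
t = Q/I = 72020 / 0.7130 A = 101000 s = 28.1 h.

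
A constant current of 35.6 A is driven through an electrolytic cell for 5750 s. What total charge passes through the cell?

2.05 × 10⁵ C

Q = I·t = 35.60 A × 5750.0 s = 2.05 × 10⁵ C.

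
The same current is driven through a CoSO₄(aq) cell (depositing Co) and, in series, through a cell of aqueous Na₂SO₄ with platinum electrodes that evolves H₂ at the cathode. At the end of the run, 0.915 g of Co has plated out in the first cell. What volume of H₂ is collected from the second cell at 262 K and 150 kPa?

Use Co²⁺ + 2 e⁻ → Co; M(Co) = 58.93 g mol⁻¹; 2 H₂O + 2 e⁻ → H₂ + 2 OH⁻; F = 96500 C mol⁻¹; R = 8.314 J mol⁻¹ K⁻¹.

0.225 L

n(Co) = 0.915 / 58.93 = 0.01553 mol, so n(e⁻) = 2 × 0.01553 = 0.03105 mol.
The cells are in series, so the same 0.03105 mol of electrons passes through the second cell.
2 H₂O + 2 e⁻ → H₂ + 2 OH⁻ — 2 mol e⁻ per mol H₂, so n(H₂) = 0.03105/2 = 0.01553 mol.
V = nRT/P = (0.01553 × 8.314 × 262) / (150 × 10³) = 2.25 × 10⁻⁴ m³ = 0.225 L.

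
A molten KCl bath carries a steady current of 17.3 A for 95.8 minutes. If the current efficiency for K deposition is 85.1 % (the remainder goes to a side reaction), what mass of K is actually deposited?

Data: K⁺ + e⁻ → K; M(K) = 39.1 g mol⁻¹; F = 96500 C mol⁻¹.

Q = I·t = 17.30 × 5748.0 = 99440 C.
n(e⁻) = 99440/96500 = 1.030 mol; theoretically n(K) = 1.030/1 = 1.030 mol, m_theo = 40.29 g.
At 85.1 % efficiency, m_actual = 0.851 × 40.29 = 34.3 g.

34.3 g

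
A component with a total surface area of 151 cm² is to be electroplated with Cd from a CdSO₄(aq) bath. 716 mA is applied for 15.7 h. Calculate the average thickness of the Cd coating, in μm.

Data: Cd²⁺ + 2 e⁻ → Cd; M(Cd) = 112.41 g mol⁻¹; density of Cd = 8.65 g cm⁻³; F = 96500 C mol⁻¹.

180 μm

Q = I·t = 0.7160 × 56520 = 40470 C; n(e⁻) = 0.4194 mol.
n(Cd) = n(e⁻)/2 = 0.2097 mol, so m = 0.2097 × 112.41 = 23.57 g.
Volume = m/ρ = 23.57 / 8.65 = 2.725 cm³.
Thickness = V/A = 2.725 / 151 = 0.0180 cm = 180 μm.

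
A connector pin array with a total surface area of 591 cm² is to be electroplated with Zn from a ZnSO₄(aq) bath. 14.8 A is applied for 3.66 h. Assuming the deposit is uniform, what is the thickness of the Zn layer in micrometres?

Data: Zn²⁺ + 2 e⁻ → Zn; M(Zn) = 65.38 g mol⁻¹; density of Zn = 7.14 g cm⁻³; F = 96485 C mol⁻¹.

157 μm

Q = I·t = 14.80 × 13176 = 195000 C; n(e⁻) = 2.021 mol.
n(Zn) = n(e⁻)/2 = 1.011 mol, so m = 1.011 × 65.38 = 66.07 g.
Volume = m/ρ = 66.07 / 7.14 = 9.253 cm³.
Thickness = V/A = 9.253 / 591 = 0.0157 cm = 157 μm.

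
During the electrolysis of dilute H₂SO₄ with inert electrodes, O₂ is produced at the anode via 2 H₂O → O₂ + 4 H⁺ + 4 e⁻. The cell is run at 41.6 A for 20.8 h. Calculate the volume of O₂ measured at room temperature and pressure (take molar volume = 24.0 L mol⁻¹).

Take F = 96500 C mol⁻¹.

Q = I·t = 41.60 A × 74880 s = 3115000 C.
n(e⁻) = Q/F = 3115000 / 96500 = 32.28 mol.
4 electrons are transferred per O₂ molecule, so n(O₂) = 32.28 / 4 = 8.070 mol.
V = n × V_m = 8.070 × 24.0 = 194 L.

194 L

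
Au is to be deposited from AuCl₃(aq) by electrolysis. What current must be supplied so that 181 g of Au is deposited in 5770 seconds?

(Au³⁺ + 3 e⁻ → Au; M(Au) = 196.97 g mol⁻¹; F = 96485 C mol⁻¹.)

46.1 A

n(Au) = 181 / 196.97 = 0.9189 mol.
n(e⁻) = 3 × 0.9189 = 2.757 mol.
Q = n(e⁻)·F = 2.757 × 96485 = 266000 C.
I = Q/t = 266000 / 5770.0 s = 46.1 A.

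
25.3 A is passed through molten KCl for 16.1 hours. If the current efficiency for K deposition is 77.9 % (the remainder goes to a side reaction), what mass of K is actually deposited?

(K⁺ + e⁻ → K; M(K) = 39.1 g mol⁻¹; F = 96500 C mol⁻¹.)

Q = I·t = 25.30 × 57960 = 1466000 C.
n(e⁻) = 1466000/96500 = 15.20 mol; theoretically n(K) = 15.20/1 = 15.20 mol, m_theo = 594.2 g.
At 77.9 % efficiency, m_actual = 0.779 × 594.2 = 463 g.

463 g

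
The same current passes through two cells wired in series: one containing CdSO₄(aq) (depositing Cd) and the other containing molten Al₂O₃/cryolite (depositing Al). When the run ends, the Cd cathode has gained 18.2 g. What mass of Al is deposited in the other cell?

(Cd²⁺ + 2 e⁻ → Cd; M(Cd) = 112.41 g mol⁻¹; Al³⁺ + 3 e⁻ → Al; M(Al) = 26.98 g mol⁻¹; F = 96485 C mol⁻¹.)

n(Cd) = 18.2 / 112.41 = 0.1619 mol.
Since Cd²⁺ + 2 e⁻ → Cd, n(e⁻) passed = 2 × 0.1619 = 0.3238 mol.
Cells in series carry the same charge, so the same 0.3238 mol of electrons passes through cell 2.
Al³⁺ + 3 e⁻ → Al, so n(Al) = 0.3238 / 3 = 0.1079 mol.
m(Al) = 0.1079 × 26.98 = 2.91 g.

2.91 g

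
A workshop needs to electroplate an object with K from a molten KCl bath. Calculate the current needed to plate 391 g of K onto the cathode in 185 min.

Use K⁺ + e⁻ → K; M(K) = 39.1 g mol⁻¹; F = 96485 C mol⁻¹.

86.9 A

n(K) = 391 / 39.1 = 10.00 mol.
n(e⁻) = 1 × 10.00 = 10.00 mol.
Q = n(e⁻)·F = 10.00 × 96485 = 964800 C.
I = Q/t = 964800 / 11100 s = 86.9 A.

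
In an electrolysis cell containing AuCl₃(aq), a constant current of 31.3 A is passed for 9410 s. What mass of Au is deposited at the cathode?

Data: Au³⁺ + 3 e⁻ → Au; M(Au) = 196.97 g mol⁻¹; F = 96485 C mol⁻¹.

200 g

Q = I·t = 31.30 A × 9410.0 s = 294500 C.
n(e⁻) = Q/F = 294500 / 96485 = 3.053 mol.
Au³⁺ + 3 e⁻ → Au, so n(Au) = n(e⁻)/3 = 1.018 mol.
m = n·M = 1.018 × 196.97 = 200 g.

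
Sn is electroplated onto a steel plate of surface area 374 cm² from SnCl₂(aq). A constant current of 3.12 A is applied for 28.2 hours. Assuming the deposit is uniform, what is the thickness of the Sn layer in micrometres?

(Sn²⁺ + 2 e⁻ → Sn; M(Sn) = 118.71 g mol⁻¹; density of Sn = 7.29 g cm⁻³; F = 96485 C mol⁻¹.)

Q = I·t = 3.120 × 101520 = 316700 C; n(e⁻) = 3.283 mol.
n(Sn) = n(e⁻)/2 = 1.641 mol, so m = 1.641 × 118.71 = 194.9 g.
Volume = m/ρ = 194.9 / 7.29 = 26.73 cm³.
Thickness = V/A = 26.73 / 374 = 0.0715 cm = 715 μm.

715 μm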